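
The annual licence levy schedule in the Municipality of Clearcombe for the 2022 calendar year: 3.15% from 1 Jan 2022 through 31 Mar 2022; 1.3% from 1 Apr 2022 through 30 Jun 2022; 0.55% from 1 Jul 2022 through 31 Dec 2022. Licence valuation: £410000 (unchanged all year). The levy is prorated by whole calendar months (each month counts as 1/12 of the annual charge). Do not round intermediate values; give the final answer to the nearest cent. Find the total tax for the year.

£5688.75

1 Jan – 31 Mar 2022: 3 months at 3.15% → £410000 × 3.15% × 3/12 = £3228.7500
1 Apr – 30 Jun 2022: 3 months at 1.3% → £410000 × 1.3% × 3/12 = £1332.5000
1 Jul – 31 Dec 2022: 6 months at 0.55% → £410000 × 0.55% × 6/12 = £1127.5000
Total = £5688.7500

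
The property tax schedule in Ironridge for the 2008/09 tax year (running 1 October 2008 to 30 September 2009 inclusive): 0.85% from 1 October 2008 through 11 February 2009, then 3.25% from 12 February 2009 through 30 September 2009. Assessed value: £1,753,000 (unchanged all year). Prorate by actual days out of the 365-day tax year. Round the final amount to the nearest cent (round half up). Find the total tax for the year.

1 October 2008 – 11 February 2009: 134 days at 0.85% → £1,753,000 × 0.85% × 134/365 = £5,470.3205
12 February – 30 September 2009: 231 days at 3.25% → £1,753,000 × 3.25% × 231/365 = £36,056.5685
Total = £41,526.8890

£41,526.89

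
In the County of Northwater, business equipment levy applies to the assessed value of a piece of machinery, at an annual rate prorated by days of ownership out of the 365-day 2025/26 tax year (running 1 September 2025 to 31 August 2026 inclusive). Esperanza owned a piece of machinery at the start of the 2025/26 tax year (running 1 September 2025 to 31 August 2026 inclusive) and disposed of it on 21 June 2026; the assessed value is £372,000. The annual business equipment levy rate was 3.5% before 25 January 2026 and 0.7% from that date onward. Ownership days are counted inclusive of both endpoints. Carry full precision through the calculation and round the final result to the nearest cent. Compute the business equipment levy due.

1 September 2025 – 24 January 2026: 146 days at 3.5% → £372,000 × 3.5% × 146/365 = £5,208.0000
25 January – 21 June 2026: 148 days at 0.7% → £372,000 × 0.7% × 148/365 = £1,055.8685
Total = £6,263.8685

£6,263.87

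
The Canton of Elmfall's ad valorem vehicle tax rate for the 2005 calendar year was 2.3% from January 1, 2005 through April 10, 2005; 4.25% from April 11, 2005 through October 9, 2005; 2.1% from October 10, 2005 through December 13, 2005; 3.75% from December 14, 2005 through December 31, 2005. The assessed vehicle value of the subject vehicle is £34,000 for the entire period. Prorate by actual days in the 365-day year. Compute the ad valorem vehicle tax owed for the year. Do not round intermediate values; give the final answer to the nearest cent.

£1,124.79

January 1 – April 10, 2005: 100 days at 2.3% → £34,000 × 2.3% × 100/365 = £214.2466
April 11 – October 9, 2005: 182 days at 4.25% → £34,000 × 4.25% × 182/365 = £720.5205
October 10 – December 13, 2005: 65 days at 2.1% → £34,000 × 2.1% × 65/365 = £127.1507
December 14 – December 31, 2005: 18 days at 3.75% → £34,000 × 3.75% × 18/365 = £62.8767
Total = £1,124.7945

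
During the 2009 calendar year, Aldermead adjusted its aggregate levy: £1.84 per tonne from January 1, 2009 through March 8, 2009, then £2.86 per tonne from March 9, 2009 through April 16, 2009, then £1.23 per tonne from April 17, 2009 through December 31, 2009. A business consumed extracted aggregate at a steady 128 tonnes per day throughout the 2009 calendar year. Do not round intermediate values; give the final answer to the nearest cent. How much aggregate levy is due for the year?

January 1 – March 8, 2009: 67 days × 128 tonnes/day = 8,576 tonnes at £1.84/tonne → £15,779.84
March 9 – April 16, 2009: 39 days × 128 tonnes/day = 4,992 tonnes at £2.86/tonne → £14,277.12
April 17 – December 31, 2009: 259 days × 128 tonnes/day = 33,152 tonnes at £1.23/tonne → £40,776.96

£70,833.92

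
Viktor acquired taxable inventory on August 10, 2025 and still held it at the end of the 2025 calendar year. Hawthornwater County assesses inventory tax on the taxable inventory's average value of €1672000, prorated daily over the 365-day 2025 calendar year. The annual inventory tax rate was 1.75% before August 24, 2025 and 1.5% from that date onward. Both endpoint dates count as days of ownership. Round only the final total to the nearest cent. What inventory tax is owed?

August 10 – August 23, 2025: 14 days at 1.75% → €1672000 × 1.75% × 14/365 = €1122.3014
August 24 – December 31, 2025: 130 days at 1.5% → €1672000 × 1.5% × 130/365 = €8932.6027
Total = €10054.9041

€10054.90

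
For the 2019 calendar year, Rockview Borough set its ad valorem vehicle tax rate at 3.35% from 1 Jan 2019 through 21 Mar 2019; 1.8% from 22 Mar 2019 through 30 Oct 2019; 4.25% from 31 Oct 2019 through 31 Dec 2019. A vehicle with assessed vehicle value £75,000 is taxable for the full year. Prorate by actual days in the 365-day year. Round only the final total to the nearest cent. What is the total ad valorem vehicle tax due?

1 Jan – 21 Mar 2019: 80 days at 3.35% → £75,000 × 3.35% × 80/365 = £550.6849
22 Mar – 30 Oct 2019: 223 days at 1.8% → £75,000 × 1.8% × 223/365 = £824.7945
31 Oct – 31 Dec 2019: 62 days at 4.25% → £75,000 × 4.25% × 62/365 = £541.4384
Total = £1,916.9178

£1,916.92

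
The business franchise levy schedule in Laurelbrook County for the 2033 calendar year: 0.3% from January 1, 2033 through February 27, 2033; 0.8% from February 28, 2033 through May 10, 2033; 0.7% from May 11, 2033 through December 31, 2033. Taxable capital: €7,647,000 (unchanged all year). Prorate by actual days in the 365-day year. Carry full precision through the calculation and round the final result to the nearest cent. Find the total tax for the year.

January 1 – February 27, 2033: 58 days at 0.3% → €7,647,000 × 0.3% × 58/365 = €3,645.4192
February 28 – May 10, 2033: 72 days at 0.8% → €7,647,000 × 0.8% × 72/365 = €12,067.5945
May 11 – December 31, 2033: 235 days at 0.7% → €7,647,000 × 0.7% × 235/365 = €34,463.8767
Total = €50,176.8904

€50,176.89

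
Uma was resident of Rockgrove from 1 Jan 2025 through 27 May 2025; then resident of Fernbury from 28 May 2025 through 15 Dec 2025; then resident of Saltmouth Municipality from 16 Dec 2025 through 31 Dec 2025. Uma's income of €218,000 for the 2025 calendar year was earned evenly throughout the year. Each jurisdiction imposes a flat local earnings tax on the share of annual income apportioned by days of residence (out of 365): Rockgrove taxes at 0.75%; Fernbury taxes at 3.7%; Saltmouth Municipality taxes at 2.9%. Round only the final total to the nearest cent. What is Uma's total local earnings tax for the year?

€5,399.53

Rockgrove, 1 Jan – 27 May 2025: 147 days → €218,000 × 0.75% × 147/365 = €658.4795
Fernbury, 28 May – 15 Dec 2025: 202 days → €218,000 × 3.7% × 202/365 = €4,463.9233
Saltmouth Municipality, 16 Dec – 31 Dec 2025: 16 days → €218,000 × 2.9% × 16/365 = €277.1288
Total = €5,399.5315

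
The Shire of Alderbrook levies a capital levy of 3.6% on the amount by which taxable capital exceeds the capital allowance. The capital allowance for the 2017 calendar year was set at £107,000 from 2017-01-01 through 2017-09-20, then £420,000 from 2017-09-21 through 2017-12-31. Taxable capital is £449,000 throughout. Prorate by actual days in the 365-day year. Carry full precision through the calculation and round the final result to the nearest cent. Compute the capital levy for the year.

2017-01-01 to 2017-09-20: 263 days, exemption £107,000 → (£449,000 − £107,000) × 3.6% × 263/365 = £8,871.3863
2017-09-21 to 2017-12-31: 102 days, exemption £420,000 → (£449,000 − £420,000) × 3.6% × 102/365 = £291.7479
Total = £9,163.1342

£9,163.13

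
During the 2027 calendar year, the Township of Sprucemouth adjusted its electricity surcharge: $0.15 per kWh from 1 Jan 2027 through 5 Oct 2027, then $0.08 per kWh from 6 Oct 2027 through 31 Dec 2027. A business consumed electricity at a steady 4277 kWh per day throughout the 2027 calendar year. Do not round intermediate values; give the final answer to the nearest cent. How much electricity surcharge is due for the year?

1 Jan – 5 Oct 2027: 278 days × 4277 kWh/day = 1,189,006 kWh at $0.15/kWh → $178,350.90
6 Oct – 31 Dec 2027: 87 days × 4277 kWh/day = 372,099 kWh at $0.08/kWh → $29,767.92

$208,118.82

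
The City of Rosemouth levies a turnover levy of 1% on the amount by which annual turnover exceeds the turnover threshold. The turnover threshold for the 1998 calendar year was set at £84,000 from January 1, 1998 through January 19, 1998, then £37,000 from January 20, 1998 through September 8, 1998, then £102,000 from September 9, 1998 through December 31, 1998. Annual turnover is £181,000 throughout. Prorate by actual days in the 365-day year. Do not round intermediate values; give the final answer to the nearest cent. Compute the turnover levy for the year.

£1,212.52

January 1 – January 19, 1998: 19 days, exemption £84,000 → (£181,000 − £84,000) × 1% × 19/365 = £50.4932
January 20 – September 8, 1998: 232 days, exemption £37,000 → (£181,000 − £37,000) × 1% × 232/365 = £915.2877
September 9 – December 31, 1998: 114 days, exemption £102,000 → (£181,000 − £102,000) × 1% × 114/365 = £246.7397
Total = £1,212.5205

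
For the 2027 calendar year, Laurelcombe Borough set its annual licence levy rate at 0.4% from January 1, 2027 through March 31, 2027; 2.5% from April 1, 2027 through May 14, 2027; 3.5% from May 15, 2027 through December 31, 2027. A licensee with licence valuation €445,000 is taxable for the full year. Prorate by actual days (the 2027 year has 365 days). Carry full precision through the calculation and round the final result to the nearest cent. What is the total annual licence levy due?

€11,637.05

January 1 – March 31, 2027: 90 days at 0.4% → €445,000 × 0.4% × 90/365 = €438.9041
April 1 – May 14, 2027: 44 days at 2.5% → €445,000 × 2.5% × 44/365 = €1,341.0959
May 15 – December 31, 2027: 231 days at 3.5% → €445,000 × 3.5% × 231/365 = €9,857.0548
Total = €11,637.0548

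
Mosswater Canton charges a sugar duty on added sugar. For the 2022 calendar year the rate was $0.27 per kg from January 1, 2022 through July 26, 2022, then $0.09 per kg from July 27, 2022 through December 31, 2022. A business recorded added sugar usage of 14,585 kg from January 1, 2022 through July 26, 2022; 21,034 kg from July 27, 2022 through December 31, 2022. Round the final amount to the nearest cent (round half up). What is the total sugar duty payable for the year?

$5,831.01

January 1 – July 26, 2022: 14,585 kg at $0.27/kg → $3,937.95
July 27 – December 31, 2022: 21,034 kg at $0.09/kg → $1,893.06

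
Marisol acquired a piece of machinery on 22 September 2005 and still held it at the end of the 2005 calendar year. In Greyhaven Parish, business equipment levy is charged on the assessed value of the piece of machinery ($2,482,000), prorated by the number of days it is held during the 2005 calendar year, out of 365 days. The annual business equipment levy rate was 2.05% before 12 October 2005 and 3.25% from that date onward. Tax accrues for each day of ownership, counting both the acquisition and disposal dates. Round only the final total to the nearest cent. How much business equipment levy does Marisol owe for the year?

$20,689.00

22 September – 11 October 2005: 20 days at 2.05% → $2,482,000 × 2.05% × 20/365 = $2,788.0000
12 October – 31 December 2005: 81 days at 3.25% → $2,482,000 × 3.25% × 81/365 = $17,901.0000
Total = $20,689.0000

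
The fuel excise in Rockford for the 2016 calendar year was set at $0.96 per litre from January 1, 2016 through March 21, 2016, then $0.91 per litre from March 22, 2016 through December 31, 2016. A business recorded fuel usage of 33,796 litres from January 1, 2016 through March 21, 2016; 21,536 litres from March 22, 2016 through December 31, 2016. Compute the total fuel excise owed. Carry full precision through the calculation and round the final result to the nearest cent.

January 1 – March 21, 2016: 33,796 litres at $0.96/litre → $32,444.16
March 22 – December 31, 2016: 21,536 litres at $0.91/litre → $19,597.76

$52,041.92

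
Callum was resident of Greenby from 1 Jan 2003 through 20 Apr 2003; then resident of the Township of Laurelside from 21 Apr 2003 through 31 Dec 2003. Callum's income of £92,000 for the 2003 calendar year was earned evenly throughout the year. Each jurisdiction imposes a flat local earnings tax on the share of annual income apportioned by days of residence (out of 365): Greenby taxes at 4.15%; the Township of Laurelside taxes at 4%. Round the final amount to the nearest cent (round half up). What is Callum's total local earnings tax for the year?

£3,721.59

Greenby, 1 Jan – 20 Apr 2003: 110 days → £92,000 × 4.15% × 110/365 = £1,150.6301
The Township of Laurelside, 21 Apr – 31 Dec 2003: 255 days → £92,000 × 4% × 255/365 = £2,570.9589
Total = £3,721.5890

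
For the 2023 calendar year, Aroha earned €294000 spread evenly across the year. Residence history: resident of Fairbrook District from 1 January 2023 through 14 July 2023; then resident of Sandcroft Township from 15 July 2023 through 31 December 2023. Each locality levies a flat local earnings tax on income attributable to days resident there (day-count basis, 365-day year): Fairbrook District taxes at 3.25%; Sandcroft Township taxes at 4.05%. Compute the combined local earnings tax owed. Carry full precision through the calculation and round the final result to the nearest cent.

€10650.45

Fairbrook District, 1 January – 14 July 2023: 195 days → €294000 × 3.25% × 195/365 = €5104.7260
Sandcroft Township, 15 July – 31 December 2023: 170 days → €294000 × 4.05% × 170/365 = €5545.7260
Total = €10650.4521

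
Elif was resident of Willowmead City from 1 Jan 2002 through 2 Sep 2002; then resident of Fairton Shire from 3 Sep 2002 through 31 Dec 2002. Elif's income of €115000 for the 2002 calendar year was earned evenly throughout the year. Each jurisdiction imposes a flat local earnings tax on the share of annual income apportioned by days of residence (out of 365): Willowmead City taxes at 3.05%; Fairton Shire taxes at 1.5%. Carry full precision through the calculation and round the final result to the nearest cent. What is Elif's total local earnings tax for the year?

Willowmead City, 1 Jan – 2 Sep 2002: 245 days → €115000 × 3.05% × 245/365 = €2354.3493
Fairton Shire, 3 Sep – 31 Dec 2002: 120 days → €115000 × 1.5% × 120/365 = €567.1233
Total = €2921.4726

€2921.47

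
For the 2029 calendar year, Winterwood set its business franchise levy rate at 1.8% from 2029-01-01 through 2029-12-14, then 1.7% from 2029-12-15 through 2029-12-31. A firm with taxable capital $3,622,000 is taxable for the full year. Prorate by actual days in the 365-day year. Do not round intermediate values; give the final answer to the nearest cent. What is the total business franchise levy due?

$65,027.30

2029-01-01 to 2029-12-14: 348 days at 1.8% → $3,622,000 × 1.8% × 348/365 = $62,159.4740
2029-12-15 to 2029-12-31: 17 days at 1.7% → $3,622,000 × 1.7% × 17/365 = $2,867.8301
Total = $65,027.3041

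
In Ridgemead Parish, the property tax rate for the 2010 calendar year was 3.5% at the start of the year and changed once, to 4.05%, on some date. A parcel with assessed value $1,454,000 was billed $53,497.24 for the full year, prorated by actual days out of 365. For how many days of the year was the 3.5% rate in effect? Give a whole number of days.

246 days

Let d = days at the first rate; then 365 − d days at the second rate.
$1,454,000 × [3.5%·d + 4.05%·(365−d)] / 365 = $53,497.24
Solving gives d = 246, so the new rate took effect on September 4, 2010.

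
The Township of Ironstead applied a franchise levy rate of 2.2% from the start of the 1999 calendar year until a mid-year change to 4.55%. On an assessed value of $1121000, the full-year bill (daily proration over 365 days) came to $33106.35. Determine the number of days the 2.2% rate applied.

Let d = days at the first rate; then 365 − d days at the second rate.
$1121000 × [2.2%·d + 4.55%·(365−d)] / 365 = $33106.35
Solving gives d = 248, so the new rate took effect on September 6, 1999.

248 days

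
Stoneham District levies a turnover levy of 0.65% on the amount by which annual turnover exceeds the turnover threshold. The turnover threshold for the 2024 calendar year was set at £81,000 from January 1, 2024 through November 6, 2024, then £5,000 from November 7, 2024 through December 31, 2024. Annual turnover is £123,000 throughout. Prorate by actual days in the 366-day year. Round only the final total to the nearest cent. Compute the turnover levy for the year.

£347.23

January 1 – November 6, 2024: 311 days, exemption £81,000 → (£123,000 − £81,000) × 0.65% × 311/366 = £231.9754
November 7 – December 31, 2024: 55 days, exemption £5,000 → (£123,000 − £5,000) × 0.65% × 55/366 = £115.2596
Total = £347.2350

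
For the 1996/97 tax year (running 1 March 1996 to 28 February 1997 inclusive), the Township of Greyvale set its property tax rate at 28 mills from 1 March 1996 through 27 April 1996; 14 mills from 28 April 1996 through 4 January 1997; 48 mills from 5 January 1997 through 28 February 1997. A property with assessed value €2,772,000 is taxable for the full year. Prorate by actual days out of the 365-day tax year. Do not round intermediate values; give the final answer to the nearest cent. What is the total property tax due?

€59,176.50

1 March – 27 April 1996: 58 days at 28 mills → €2,772,000 × 2.8% × 58/365 = €12,333.5014
28 April 1996 – 4 January 1997: 252 days at 14 mills → €2,772,000 × 1.4% × 252/365 = €26,793.4685
5 January – 28 February 1997: 55 days at 48 mills → €2,772,000 × 4.8% × 55/365 = €20,049.5342
Total = €59,176.5041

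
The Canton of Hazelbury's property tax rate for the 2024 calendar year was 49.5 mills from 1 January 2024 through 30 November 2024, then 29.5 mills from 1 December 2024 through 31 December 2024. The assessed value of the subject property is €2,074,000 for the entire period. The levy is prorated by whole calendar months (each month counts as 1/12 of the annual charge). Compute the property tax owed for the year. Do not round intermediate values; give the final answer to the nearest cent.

1 January – 30 November 2024: 11 months at 49.5 mills → €2,074,000 × 4.95% × 11/12 = €94,107.7500
1 December – 31 December 2024: 1 month at 29.5 mills → €2,074,000 × 2.95% × 1/12 = €5,098.5833
Total = €99,206.3333

€99,206.33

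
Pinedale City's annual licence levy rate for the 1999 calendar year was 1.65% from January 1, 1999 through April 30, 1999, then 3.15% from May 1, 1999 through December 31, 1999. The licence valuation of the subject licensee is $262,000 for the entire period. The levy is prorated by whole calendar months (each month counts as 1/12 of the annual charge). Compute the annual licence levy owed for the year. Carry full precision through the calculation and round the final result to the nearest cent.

January 1 – April 30, 1999: 4 months at 1.65% → $262,000 × 1.65% × 4/12 = $1,441.0000
May 1 – December 31, 1999: 8 months at 3.15% → $262,000 × 3.15% × 8/12 = $5,502.0000
Total = $6,943.0000

$6,943.00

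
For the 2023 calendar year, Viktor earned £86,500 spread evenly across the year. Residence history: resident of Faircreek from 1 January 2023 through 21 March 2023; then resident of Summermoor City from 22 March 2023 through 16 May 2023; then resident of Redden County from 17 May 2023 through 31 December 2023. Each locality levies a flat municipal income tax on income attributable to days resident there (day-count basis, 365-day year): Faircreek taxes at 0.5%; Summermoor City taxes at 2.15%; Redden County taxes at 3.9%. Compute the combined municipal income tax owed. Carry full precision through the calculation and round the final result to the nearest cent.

£2,496.65

Faircreek, 1 January – 21 March 2023: 80 days → £86,500 × 0.5% × 80/365 = £94.7945
Summermoor City, 22 March – 16 May 2023: 56 days → £86,500 × 2.15% × 56/365 = £285.3315
Redden County, 17 May – 31 December 2023: 229 days → £86,500 × 3.9% × 229/365 = £2,116.5247
Total = £2,496.6507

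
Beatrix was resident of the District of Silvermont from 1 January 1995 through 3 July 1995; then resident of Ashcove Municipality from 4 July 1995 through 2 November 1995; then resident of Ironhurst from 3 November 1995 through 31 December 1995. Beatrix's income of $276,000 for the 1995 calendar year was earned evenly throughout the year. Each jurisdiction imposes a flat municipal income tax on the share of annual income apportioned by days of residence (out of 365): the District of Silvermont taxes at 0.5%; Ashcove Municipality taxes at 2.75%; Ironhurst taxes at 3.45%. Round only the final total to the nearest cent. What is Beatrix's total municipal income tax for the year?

$4,771.78

The District of Silvermont, 1 January – 3 July 1995: 184 days → $276,000 × 0.5% × 184/365 = $695.6712
Ashcove Municipality, 4 July – 2 November 1995: 122 days → $276,000 × 2.75% × 122/365 = $2,536.9315
Ironhurst, 3 November – 31 December 1995: 59 days → $276,000 × 3.45% × 59/365 = $1,539.1726
Total = $4,771.7753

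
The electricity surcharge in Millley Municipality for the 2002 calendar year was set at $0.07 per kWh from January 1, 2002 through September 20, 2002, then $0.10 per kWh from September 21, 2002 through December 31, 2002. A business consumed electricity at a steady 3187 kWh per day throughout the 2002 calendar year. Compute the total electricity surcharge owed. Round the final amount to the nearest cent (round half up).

January 1 – September 20, 2002: 263 days × 3187 kWh/day = 838,181 kWh at $0.07/kWh → $58,672.67
September 21 – December 31, 2002: 102 days × 3187 kWh/day = 325,074 kWh at $0.10/kWh → $32,507.40

$91,180.07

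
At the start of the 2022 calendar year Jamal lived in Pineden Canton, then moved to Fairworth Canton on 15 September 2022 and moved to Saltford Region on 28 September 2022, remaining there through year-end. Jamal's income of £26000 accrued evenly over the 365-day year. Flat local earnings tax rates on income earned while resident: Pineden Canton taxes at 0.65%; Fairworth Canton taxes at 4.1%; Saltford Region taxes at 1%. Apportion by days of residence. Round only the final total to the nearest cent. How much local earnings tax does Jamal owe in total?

£224.63

Pineden Canton, 1 January – 14 September 2022: 257 days → £26000 × 0.65% × 257/365 = £118.9945
Fairworth Canton, 15 September – 27 September 2022: 13 days → £26000 × 4.1% × 13/365 = £37.9671
Saltford Region, 28 September – 31 December 2022: 95 days → £26000 × 1% × 95/365 = £67.6712
Total = £224.6329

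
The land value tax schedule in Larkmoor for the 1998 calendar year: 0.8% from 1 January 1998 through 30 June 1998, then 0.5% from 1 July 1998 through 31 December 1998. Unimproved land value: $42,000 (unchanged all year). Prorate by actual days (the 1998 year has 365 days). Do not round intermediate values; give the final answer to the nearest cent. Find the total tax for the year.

1 January – 30 June 1998: 181 days at 0.8% → $42,000 × 0.8% × 181/365 = $166.6192
1 July – 31 December 1998: 184 days at 0.5% → $42,000 × 0.5% × 184/365 = $105.8630
Total = $272.4822

$272.48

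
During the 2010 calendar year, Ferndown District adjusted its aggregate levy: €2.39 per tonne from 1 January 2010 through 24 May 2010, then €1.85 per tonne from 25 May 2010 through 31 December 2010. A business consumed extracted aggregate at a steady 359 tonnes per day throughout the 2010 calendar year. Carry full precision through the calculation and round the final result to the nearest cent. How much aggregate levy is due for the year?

1 January – 24 May 2010: 144 days × 359 tonnes/day = 51,696 tonnes at €2.39/tonne → €123,553.44
25 May – 31 December 2010: 221 days × 359 tonnes/day = 79,339 tonnes at €1.85/tonne → €146,777.15

€270,330.59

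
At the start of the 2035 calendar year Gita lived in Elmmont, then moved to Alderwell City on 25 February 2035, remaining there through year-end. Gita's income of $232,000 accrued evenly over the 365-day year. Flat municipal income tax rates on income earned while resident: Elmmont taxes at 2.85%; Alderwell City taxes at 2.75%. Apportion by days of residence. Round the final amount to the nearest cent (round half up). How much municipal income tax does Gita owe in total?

Elmmont, 1 January – 24 February 2035: 55 days → $232,000 × 2.85% × 55/365 = $996.3288
Alderwell City, 25 February – 31 December 2035: 310 days → $232,000 × 2.75% × 310/365 = $5,418.6301
Total = $6,414.9589

$6,414.96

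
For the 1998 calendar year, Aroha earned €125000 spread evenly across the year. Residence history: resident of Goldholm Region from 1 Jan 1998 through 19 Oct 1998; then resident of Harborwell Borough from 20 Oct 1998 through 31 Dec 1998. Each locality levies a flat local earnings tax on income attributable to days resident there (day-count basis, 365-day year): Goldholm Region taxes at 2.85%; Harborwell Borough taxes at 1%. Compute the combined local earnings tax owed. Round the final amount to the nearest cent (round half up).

Goldholm Region, 1 Jan – 19 Oct 1998: 292 days → €125000 × 2.85% × 292/365 = €2850.0000
Harborwell Borough, 20 Oct – 31 Dec 1998: 73 days → €125000 × 1% × 73/365 = €250.0000
Total = €3100.0000

€3100.00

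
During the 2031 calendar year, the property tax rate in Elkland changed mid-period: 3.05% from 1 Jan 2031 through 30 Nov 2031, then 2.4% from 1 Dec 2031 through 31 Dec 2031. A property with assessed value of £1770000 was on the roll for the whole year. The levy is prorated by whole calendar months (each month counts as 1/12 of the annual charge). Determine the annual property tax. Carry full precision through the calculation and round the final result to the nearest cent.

£53026.25

1 Jan – 30 Nov 2031: 11 months at 3.05% → £1770000 × 3.05% × 11/12 = £49486.2500
1 Dec – 31 Dec 2031: 1 month at 2.4% → £1770000 × 2.4% × 1/12 = £3540.0000
Total = £53026.2500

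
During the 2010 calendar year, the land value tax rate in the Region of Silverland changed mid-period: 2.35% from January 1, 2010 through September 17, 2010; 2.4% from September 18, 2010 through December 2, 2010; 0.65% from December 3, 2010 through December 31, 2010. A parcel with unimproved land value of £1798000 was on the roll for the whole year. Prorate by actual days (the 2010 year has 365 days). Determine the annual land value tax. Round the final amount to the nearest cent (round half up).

£40011.66

January 1 – September 17, 2010: 260 days at 2.35% → £1798000 × 2.35% × 260/365 = £30098.0274
September 18 – December 2, 2010: 76 days at 2.4% → £1798000 × 2.4% × 76/365 = £8985.0740
December 3 – December 31, 2010: 29 days at 0.65% → £1798000 × 0.65% × 29/365 = £928.5562
Total = £40011.6575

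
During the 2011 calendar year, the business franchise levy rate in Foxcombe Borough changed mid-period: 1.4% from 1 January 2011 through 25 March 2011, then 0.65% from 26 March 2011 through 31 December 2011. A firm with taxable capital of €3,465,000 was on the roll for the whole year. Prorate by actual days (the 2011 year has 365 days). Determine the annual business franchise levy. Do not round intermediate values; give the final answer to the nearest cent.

1 January – 25 March 2011: 84 days at 1.4% → €3,465,000 × 1.4% × 84/365 = €11,163.9452
26 March – 31 December 2011: 281 days at 0.65% → €3,465,000 × 0.65% × 281/365 = €17,339.2397
Total = €28,503.1849

€28,503.18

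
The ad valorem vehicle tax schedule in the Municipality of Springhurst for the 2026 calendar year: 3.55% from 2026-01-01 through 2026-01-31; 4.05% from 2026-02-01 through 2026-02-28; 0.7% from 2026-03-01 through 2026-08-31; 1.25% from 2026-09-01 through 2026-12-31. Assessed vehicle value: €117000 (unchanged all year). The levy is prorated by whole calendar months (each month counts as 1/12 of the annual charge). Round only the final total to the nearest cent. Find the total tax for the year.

€1638.00

2026-01-01 to 2026-01-31: 1 month at 3.55% → €117000 × 3.55% × 1/12 = €346.1250
2026-02-01 to 2026-02-28: 1 month at 4.05% → €117000 × 4.05% × 1/12 = €394.8750
2026-03-01 to 2026-08-31: 6 months at 0.7% → €117000 × 0.7% × 6/12 = €409.5000
2026-09-01 to 2026-12-31: 4 months at 1.25% → €117000 × 1.25% × 4/12 = €487.5000
Total = €1638.0000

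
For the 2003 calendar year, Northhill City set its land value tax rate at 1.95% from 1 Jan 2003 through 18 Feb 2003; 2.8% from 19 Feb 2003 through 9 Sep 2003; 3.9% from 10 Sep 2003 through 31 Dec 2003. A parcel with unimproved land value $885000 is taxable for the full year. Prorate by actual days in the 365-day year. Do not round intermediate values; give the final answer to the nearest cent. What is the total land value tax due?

1 Jan – 18 Feb 2003: 49 days at 1.95% → $885000 × 1.95% × 49/365 = $2316.7603
19 Feb – 9 Sep 2003: 203 days at 2.8% → $885000 × 2.8% × 203/365 = $13781.7534
10 Sep – 31 Dec 2003: 113 days at 3.9% → $885000 × 3.9% × 113/365 = $10685.4658
Total = $26783.9795

$26783.98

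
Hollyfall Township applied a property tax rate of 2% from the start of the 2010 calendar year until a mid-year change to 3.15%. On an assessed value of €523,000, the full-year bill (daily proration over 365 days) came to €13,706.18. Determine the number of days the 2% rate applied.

168 days

Let d = days at the first rate; then 365 − d days at the second rate.
€523,000 × [2%·d + 3.15%·(365−d)] / 365 = €13,706.18
Solving gives d = 168, so the new rate took effect on 18 Jun 2010.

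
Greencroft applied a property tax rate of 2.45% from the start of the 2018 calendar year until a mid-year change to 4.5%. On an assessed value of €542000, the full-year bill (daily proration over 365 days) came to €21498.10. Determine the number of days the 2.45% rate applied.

Let d = days at the first rate; then 365 − d days at the second rate.
€542000 × [2.45%·d + 4.5%·(365−d)] / 365 = €21498.10
Solving gives d = 95, so the new rate took effect on 6 Apr 2018.

95 days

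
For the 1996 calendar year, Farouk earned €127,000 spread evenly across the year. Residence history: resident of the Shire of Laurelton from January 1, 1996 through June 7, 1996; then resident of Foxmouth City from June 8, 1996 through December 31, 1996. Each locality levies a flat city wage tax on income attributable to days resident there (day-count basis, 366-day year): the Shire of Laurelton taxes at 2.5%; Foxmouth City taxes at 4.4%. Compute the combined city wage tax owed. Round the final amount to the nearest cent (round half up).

€4,539.73

The Shire of Laurelton, January 1 – June 7, 1996: 159 days → €127,000 × 2.5% × 159/366 = €1,379.3033
Foxmouth City, June 8 – December 31, 1996: 207 days → €127,000 × 4.4% × 207/366 = €3,160.4262
Total = €4,539.7295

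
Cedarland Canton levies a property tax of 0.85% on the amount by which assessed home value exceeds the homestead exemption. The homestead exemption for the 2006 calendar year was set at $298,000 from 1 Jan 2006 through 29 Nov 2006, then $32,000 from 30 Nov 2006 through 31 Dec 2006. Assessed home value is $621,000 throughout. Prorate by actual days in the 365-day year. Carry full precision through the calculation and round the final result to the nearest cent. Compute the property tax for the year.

1 Jan – 29 Nov 2006: 333 days, exemption $298,000 → ($621,000 − $298,000) × 0.85% × 333/365 = $2,504.7986
30 Nov – 31 Dec 2006: 32 days, exemption $32,000 → ($621,000 − $32,000) × 0.85% × 32/365 = $438.9260
Total = $2,943.7247

$2,943.72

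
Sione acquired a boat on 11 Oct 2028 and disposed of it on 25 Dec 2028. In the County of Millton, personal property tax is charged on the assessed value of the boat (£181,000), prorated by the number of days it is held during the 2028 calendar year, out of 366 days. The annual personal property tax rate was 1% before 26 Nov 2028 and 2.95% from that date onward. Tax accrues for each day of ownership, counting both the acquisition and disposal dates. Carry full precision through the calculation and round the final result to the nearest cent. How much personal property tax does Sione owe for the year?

11 Oct – 25 Nov 2028: 46 days at 1% → £181,000 × 1% × 46/366 = £227.4863
26 Nov – 25 Dec 2028: 30 days at 2.95% → £181,000 × 2.95% × 30/366 = £437.6639
Total = £665.1503

£665.15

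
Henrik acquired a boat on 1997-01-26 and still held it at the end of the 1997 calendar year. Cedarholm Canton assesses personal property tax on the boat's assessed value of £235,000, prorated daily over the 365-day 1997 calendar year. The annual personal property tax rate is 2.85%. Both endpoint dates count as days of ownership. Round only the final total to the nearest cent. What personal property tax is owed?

Days held (1997-01-26 to 1997-12-31): 340 out of 365
Tax = £235,000 × 2.85% × 340/365 = £6,238.7671

£6,238.77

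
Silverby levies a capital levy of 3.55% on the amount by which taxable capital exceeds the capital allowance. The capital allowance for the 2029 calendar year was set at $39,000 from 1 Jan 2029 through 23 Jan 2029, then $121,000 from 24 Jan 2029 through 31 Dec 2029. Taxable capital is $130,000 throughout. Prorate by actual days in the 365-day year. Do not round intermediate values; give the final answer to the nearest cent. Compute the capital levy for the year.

1 Jan – 23 Jan 2029: 23 days, exemption $39,000 → ($130,000 − $39,000) × 3.55% × 23/365 = $203.5658
24 Jan – 31 Dec 2029: 342 days, exemption $121,000 → ($130,000 − $121,000) × 3.55% × 342/365 = $299.3671
Total = $502.9329

$502.93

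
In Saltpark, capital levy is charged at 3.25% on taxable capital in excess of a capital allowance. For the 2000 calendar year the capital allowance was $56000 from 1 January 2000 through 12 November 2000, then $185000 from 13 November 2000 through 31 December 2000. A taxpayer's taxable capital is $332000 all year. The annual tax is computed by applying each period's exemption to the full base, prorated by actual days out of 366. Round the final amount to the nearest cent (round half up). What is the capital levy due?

$8408.71

1 January – 12 November 2000: 317 days, exemption $56000 → ($332000 − $56000) × 3.25% × 317/366 = $7769.0984
13 November – 31 December 2000: 49 days, exemption $185000 → ($332000 − $185000) × 3.25% × 49/366 = $639.6107
Total = $8408.7090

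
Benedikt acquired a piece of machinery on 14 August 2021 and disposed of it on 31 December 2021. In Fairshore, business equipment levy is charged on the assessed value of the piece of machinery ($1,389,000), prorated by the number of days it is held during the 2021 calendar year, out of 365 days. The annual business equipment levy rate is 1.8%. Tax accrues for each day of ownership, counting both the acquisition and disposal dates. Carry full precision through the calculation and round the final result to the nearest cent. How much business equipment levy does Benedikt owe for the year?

Days held (14 August – 31 December 2021): 140 out of 365
Tax = $1,389,000 × 1.8% × 140/365 = $9,589.8082

$9,589.81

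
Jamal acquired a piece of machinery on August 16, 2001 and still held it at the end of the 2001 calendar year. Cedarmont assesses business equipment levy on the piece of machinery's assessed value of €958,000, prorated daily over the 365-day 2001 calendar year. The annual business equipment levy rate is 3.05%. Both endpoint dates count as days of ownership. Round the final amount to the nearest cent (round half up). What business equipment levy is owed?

Days held (August 16 – December 31, 2001): 138 out of 365
Tax = €958,000 × 3.05% × 138/365 = €11,047.1836

€11,047.18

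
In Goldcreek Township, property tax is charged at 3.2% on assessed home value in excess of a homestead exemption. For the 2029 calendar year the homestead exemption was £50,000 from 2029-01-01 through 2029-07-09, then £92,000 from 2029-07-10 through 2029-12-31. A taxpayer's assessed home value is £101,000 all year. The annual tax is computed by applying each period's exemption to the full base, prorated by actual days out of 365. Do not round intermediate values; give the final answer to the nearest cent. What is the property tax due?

£987.62

2029-01-01 to 2029-07-09: 190 days, exemption £50,000 → (£101,000 − £50,000) × 3.2% × 190/365 = £849.5342
2029-07-10 to 2029-12-31: 175 days, exemption £92,000 → (£101,000 − £92,000) × 3.2% × 175/365 = £138.0822
Total = £987.6164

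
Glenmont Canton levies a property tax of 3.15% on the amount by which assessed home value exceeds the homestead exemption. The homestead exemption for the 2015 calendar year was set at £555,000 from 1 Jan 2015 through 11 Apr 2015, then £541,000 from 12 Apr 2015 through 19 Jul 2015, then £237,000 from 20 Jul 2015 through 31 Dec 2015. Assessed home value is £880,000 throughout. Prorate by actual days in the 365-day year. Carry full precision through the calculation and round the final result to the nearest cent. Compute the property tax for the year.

£14,885.35

1 Jan – 11 Apr 2015: 101 days, exemption £555,000 → (£880,000 − £555,000) × 3.15% × 101/365 = £2,832.8425
12 Apr – 19 Jul 2015: 99 days, exemption £541,000 → (£880,000 − £541,000) × 3.15% × 99/365 = £2,896.3603
20 Jul – 31 Dec 2015: 165 days, exemption £237,000 → (£880,000 − £237,000) × 3.15% × 165/365 = £9,156.1438
Total = £14,885.3466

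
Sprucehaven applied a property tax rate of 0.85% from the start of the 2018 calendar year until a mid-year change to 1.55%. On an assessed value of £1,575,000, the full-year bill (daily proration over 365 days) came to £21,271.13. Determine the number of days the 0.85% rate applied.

104 days

Let d = days at the first rate; then 365 − d days at the second rate.
£1,575,000 × [0.85%·d + 1.55%·(365−d)] / 365 = £21,271.13
Solving gives d = 104, so the new rate took effect on 15 April 2018.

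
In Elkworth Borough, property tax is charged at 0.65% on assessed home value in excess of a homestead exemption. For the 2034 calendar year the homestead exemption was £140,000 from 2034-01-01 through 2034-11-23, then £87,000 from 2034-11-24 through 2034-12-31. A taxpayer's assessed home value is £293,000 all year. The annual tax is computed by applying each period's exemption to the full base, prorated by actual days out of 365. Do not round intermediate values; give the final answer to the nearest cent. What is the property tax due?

£1,030.37

2034-01-01 to 2034-11-23: 327 days, exemption £140,000 → (£293,000 − £140,000) × 0.65% × 327/365 = £890.9630
2034-11-24 to 2034-12-31: 38 days, exemption £87,000 → (£293,000 − £87,000) × 0.65% × 38/365 = £139.4027
Total = £1,030.3658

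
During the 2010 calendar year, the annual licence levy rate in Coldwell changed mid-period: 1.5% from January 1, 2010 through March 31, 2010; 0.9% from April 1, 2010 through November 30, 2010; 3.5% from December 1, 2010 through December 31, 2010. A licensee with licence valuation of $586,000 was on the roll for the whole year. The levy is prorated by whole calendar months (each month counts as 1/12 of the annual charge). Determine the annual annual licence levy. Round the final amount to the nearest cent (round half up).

$7,422.67

January 1 – March 31, 2010: 3 months at 1.5% → $586,000 × 1.5% × 3/12 = $2,197.5000
April 1 – November 30, 2010: 8 months at 0.9% → $586,000 × 0.9% × 8/12 = $3,516.0000
December 1 – December 31, 2010: 1 month at 3.5% → $586,000 × 3.5% × 1/12 = $1,709.1667
Total = $7,422.6667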